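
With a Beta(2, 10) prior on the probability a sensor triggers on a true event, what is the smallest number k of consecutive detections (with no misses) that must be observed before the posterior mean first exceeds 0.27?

After k detections and 0 misses the posterior is Beta(2+k, 10), with mean (2+k)/(2+10+k).
Set (2+k)/(12+k) > 0.27 and solve: k > (0.27·12 − 2)/(1 − 0.27) = 1.699.
The smallest integer exceeding 1.699 is 2.

k = 2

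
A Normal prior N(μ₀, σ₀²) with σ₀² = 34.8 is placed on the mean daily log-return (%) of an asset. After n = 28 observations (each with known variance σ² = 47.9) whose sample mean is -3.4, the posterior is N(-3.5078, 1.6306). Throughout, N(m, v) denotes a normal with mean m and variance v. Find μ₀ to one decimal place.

μ₀ = -5.7

With known observation variance, the Normal–Normal posterior has precision τ_n = τ₀ + n/σ² and mean μ_n = (τ₀μ₀ + (n/σ²)x̄)/τ_n.
Here τ₀ = 1/34.8 = 0.028736 and τ_data = 28/47.9 = 0.584551, so τ_n = 0.613287.
Rearranging for μ₀: μ₀ = (μ_n·τ_n − τ_data·x̄)/τ₀ = (-3.5078·0.613287 − 0.584551·-3.4) / 0.028736 = -0.163815/0.028736 ≈ -5.7.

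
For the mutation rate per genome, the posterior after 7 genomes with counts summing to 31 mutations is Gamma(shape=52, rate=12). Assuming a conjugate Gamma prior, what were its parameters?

A Gamma(α, β) prior (rate parametrization) on a Poisson rate with n observations summing to S gives posterior Gamma(α+S, β+n).
So α = 52 − 31 = 21 and β = 12 − 7 = 5.

Gamma(shape=21, rate=5)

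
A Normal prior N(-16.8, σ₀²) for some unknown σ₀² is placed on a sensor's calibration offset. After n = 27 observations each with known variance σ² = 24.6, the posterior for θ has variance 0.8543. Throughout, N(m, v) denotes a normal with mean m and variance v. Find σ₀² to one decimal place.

σ₀² = 13.7

For the Normal–Normal model with known σ², precisions add: τ_n = τ₀ + n/σ².
So 1/σ₀² = 1/0.8543 − 27/24.6 = 1.170549 − 1.097561 = 0.072988.
Hence σ₀² = 1/0.072988 ≈ 13.7.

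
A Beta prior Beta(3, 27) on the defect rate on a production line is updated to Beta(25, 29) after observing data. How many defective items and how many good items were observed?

Beta is conjugate to the binomial likelihood: posterior = Beta(α+s, β+f).
Match parameters: s=25−3=22, f=29−27=2.

22 defective items and 2 good items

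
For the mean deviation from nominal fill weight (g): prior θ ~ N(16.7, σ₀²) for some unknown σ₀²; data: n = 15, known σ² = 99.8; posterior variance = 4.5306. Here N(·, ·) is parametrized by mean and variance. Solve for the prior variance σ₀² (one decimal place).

σ₀² = 14.2

For the Normal–Normal model with known σ², precisions add: τ_n = τ₀ + n/σ².
So 1/σ₀² = 1/4.5306 − 15/99.8 = 0.220721 − 0.150301 = 0.070420.
Hence σ₀² = 1/0.070420 ≈ 14.2.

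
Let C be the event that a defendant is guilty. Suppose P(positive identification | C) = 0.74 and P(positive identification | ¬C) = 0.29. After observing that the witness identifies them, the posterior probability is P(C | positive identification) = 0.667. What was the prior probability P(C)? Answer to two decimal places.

Bayes' rule in odds form gives O(C|E) = O(C)·[P(E|C)/P(E|¬C)], hence O(C) = O(C|E)/LR.
Posterior odds = 0.667/(1−0.667) = 2.0030. LR = 0.74/0.29 = 2.5517.
Prior odds = 2.0030/2.5517 = 0.7850, so P(C) = 0.7850/(1+0.7850) ≈ 0.44.

P(C) = 0.44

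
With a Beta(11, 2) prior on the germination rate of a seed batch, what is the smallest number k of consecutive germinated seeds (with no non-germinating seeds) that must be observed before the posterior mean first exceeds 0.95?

k = 28

After k germinated seeds and 0 non-germinating seeds the posterior is Beta(11+k, 2), with mean (11+k)/(11+2+k).
Set (11+k)/(13+k) > 0.95 and solve: k > (0.95·13 − 11)/(1 − 0.95) = 27.000.
The smallest integer exceeding 27.000 is 28.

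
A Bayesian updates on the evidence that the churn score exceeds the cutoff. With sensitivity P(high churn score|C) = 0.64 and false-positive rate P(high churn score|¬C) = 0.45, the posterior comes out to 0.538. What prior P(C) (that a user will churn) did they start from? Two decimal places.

P(C) = 0.45

In odds form, posterior odds = prior odds × likelihood ratio, so prior odds = posterior odds ÷ LR.
Posterior odds = 0.538/(1−0.538) = 1.1645. LR = 0.64/0.45 = 1.4222.
Prior odds = 1.1645/1.4222 = 0.8188, so P(C) = 0.8188/(1+0.8188) ≈ 0.45.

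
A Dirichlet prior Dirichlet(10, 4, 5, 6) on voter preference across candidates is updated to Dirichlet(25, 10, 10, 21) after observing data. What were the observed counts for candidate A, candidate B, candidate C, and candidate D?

For a Dirichlet(α) prior with multinomial counts c, the posterior is Dirichlet(α + c) componentwise.
Counts are posterior − prior componentwise: 25−10=15, 10−4=6, 10−5=5, 21−6=15.

counts (15, 6, 5, 15)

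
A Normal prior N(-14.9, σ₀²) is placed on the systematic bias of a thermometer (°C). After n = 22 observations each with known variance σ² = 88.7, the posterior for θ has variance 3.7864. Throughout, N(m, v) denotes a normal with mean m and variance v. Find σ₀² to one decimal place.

For the Normal–Normal model with known σ², precisions add: τ_n = τ₀ + n/σ².
So 1/σ₀² = 1/3.7864 − 22/88.7 = 0.264103 − 0.248027 = 0.016076.
Hence σ₀² = 1/0.016076 ≈ 62.2.

σ₀² = 62.2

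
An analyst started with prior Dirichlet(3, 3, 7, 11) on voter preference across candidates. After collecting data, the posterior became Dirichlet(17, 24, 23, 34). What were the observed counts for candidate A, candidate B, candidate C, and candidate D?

For a Dirichlet(α) prior with multinomial counts c, the posterior is Dirichlet(α + c) componentwise.
Counts are posterior − prior componentwise: 17−3=14, 24−3=21, 23−7=16, 34−11=23.

counts (14, 21, 16, 23)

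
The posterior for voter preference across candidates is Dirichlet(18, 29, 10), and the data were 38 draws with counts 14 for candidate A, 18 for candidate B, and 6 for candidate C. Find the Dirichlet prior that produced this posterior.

For a Dirichlet(α) prior with multinomial counts c, the posterior is Dirichlet(α + c) componentwise.
Subtract each count from the matching posterior parameter: 18−14=4, 29−18=11, 10−6=4.

Dirichlet(4, 11, 4)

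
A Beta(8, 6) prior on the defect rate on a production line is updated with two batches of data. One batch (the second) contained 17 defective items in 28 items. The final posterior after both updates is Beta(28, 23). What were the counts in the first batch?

Because Beta–binomial updating is additive in the counts, the combined data contributed (α_post−α_prior, β_post−β_prior) successes and failures.
Total across both batches: 28−8=20 defective items, 23−6=17 good items.
Subtract the second batch: 20−17=3 defective items and 17−11=6 good items.

3 defective items and 6 good items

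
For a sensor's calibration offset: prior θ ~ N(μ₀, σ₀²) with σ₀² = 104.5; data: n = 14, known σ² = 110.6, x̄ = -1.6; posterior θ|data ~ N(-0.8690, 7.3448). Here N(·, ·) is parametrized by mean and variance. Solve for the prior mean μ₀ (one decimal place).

With known observation variance, the Normal–Normal posterior has precision τ_n = τ₀ + n/σ² and mean μ_n = (τ₀μ₀ + (n/σ²)x̄)/τ_n.
Here τ₀ = 1/104.5 = 0.009569 and τ_data = 14/110.6 = 0.126582, so τ_n = 0.136151.
Rearranging for μ₀: μ₀ = (μ_n·τ_n − τ_data·x̄)/τ₀ = (-0.8690·0.136151 − 0.126582·-1.6) / 0.009569 = 0.084216/0.009569 ≈ 8.8.

μ₀ = 8.8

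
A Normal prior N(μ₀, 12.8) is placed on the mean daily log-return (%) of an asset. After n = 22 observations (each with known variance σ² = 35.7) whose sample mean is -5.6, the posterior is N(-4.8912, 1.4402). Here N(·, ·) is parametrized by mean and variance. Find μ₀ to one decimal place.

The posterior mean is a precision-weighted average: μ_n = (τ₀μ₀ + τ_data·x̄)/(τ₀+τ_data), with τ₀=1/σ₀² and τ_data=n/σ².
Here τ₀ = 1/12.8 = 0.078125 and τ_data = 22/35.7 = 0.616246, so τ_n = 0.694371.
Rearranging for μ₀: μ₀ = (μ_n·τ_n − τ_data·x̄)/τ₀ = (-4.8912·0.694371 − 0.616246·-5.6) / 0.078125 = 0.054670/0.078125 ≈ 0.7.

μ₀ = 0.7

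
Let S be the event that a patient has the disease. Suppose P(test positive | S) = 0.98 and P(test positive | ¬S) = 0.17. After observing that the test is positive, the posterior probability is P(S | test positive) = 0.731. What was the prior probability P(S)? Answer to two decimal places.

P(S) = 0.32

Bayes' rule in odds form gives O(S|E) = O(S)·[P(E|S)/P(E|¬S)], hence O(S) = O(S|E)/LR.
Posterior odds = 0.731/(1−0.731) = 2.7175. LR = 0.98/0.17 = 5.7647.
Prior odds = 2.7175/5.7647 = 0.4714, so P(S) = 0.4714/(1+0.4714) ≈ 0.32.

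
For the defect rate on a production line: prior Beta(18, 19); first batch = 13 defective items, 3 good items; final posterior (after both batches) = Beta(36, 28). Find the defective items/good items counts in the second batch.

5 defective items and 6 good items

Sequential conjugate updates are equivalent to a single update on the pooled data, so total successes = posterior α − prior α and total failures = posterior β − prior β.
Total across both batches: 36−18=18 defective items, 28−19=9 good items.
Subtract the first batch: 18−13=5 defective items and 9−3=6 good items.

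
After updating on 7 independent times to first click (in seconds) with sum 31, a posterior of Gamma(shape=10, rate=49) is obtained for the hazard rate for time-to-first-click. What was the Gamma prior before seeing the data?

Gamma–exponential conjugacy: posterior shape = α + n, posterior rate = β + Σtᵢ.
So α = 10 − 7 = 3 and β = 49 − 31 = 18.

Gamma(shape=3, rate=18)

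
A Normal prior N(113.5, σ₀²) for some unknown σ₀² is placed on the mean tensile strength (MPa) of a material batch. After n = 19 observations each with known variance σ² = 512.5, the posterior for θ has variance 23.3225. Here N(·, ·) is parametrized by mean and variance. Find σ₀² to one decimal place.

σ₀² = 172.3

For the Normal–Normal model with known σ², precisions add: τ_n = τ₀ + n/σ².
So 1/σ₀² = 1/23.3225 − 19/512.5 = 0.042877 − 0.037073 = 0.005804.
Hence σ₀² = 1/0.005804 ≈ 172.3.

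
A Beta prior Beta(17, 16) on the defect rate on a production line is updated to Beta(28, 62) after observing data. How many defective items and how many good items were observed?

11 defective items and 46 good items

Beta is conjugate to the binomial likelihood: posterior = Beta(a+s, b+f).
So s = 28 − 17 = 11 and f = 62 − 16 = 46.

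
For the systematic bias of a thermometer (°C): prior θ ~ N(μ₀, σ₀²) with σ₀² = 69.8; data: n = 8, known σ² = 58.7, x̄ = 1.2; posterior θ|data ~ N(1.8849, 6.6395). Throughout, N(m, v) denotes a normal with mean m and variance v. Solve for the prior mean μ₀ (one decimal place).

μ₀ = 8.4

The posterior mean is a precision-weighted average: μ_n = (τ₀μ₀ + τ_data·x̄)/(τ₀+τ_data), with τ₀=1/σ₀² and τ_data=n/σ².
Here τ₀ = 1/69.8 = 0.014327 and τ_data = 8/58.7 = 0.136286, so τ_n = 0.150613.
Rearranging for μ₀: μ₀ = (μ_n·τ_n − τ_data·x̄)/τ₀ = (1.8849·0.150613 − 0.136286·1.2) / 0.014327 = 0.120347/0.014327 ≈ 8.4.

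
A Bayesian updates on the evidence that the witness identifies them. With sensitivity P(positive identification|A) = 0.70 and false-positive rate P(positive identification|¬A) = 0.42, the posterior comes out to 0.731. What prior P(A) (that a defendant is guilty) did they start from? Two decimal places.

P(A) = 0.62

In odds form, posterior odds = prior odds × likelihood ratio, so prior odds = posterior odds ÷ LR.
Posterior odds = 0.731/(1−0.731) = 2.7175. LR = 0.70/0.42 = 1.6667.
Prior odds = 2.7175/1.6667 = 1.6305, so P(A) = 1.6305/(1+1.6305) ≈ 0.62.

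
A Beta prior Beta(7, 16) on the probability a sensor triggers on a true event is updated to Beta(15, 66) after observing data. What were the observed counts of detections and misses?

Beta is conjugate to the binomial likelihood: posterior = Beta(a+s, b+f).
So s = 15 − 7 = 8 and f = 66 − 16 = 50.

8 detections and 50 misses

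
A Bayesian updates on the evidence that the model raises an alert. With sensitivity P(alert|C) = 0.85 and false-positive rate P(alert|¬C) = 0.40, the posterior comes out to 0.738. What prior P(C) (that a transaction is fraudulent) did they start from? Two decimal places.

Bayes' rule in odds form gives O(C|E) = O(C)·[P(E|C)/P(E|¬C)], hence O(C) = O(C|E)/LR.
Posterior odds = 0.738/(1−0.738) = 2.8168. LR = 0.85/0.40 = 2.1250.
Prior odds = 2.8168/2.1250 = 1.3256, so P(C) = 1.3256/(1+1.3256) ≈ 0.57.

P(C) = 0.57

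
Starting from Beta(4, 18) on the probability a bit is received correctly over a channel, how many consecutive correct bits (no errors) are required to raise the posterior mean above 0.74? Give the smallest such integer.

k = 48

After k correct bits and 0 errors the posterior is Beta(4+k, 18), with mean (4+k)/(4+18+k).
Set (4+k)/(22+k) > 0.74 and solve: k > (0.74·22 − 4)/(1 − 0.74) = 47.231.
The smallest integer exceeding 47.231 is 48, and checking k=48: (52)/(70) = 0.7429 > 0.74.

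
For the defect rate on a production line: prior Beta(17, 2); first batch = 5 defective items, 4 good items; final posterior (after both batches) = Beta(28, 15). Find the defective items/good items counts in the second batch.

Sequential conjugate updates are equivalent to a single update on the pooled data, so total successes = posterior α − prior α and total failures = posterior β − prior β.
Total across both batches: 28−17=11 defective items, 15−2=13 good items.
Subtract the first batch: 11−5=6 defective items and 13−4=9 good items.

6 defective items and 9 good items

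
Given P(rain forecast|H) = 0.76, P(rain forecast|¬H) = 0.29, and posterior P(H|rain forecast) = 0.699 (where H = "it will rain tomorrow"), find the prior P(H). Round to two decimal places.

Bayes' rule in odds form gives O(H|E) = O(H)·[P(E|H)/P(E|¬H)], hence O(H) = O(H|E)/LR.
Posterior odds = 0.699/(1−0.699) = 2.3223. LR = 0.76/0.29 = 2.6207.
Prior odds = 2.3223/2.6207 = 0.8861, so P(H) = 0.8861/(1+0.8861) ≈ 0.47.

P(H) = 0.47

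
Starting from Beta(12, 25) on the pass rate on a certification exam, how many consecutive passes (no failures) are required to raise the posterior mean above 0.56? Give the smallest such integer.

k = 20

After k passes and 0 failures the posterior is Beta(12+k, 25), with mean (12+k)/(12+25+k).
Set (12+k)/(37+k) > 0.56 and solve: k > (0.56·37 − 12)/(1 − 0.56) = 19.818.
The smallest integer exceeding 19.818 is 20, and checking k=20: (32)/(57) = 0.5614 > 0.56.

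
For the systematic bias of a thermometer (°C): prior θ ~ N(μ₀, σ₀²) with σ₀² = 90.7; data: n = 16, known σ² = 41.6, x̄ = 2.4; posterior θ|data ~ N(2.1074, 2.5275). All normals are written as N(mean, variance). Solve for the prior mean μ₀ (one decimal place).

μ₀ = -8.1

With known observation variance, the Normal–Normal posterior has precision τ_n = τ₀ + n/σ² and mean μ_n = (τ₀μ₀ + (n/σ²)x̄)/τ_n.
Here τ₀ = 1/90.7 = 0.011025 and τ_data = 16/41.6 = 0.384615, so τ_n = 0.395640.
Rearranging for μ₀: μ₀ = (μ_n·τ_n − τ_data·x̄)/τ₀ = (2.1074·0.395640 − 0.384615·2.4) / 0.011025 = -0.089304/0.011025 ≈ -8.1.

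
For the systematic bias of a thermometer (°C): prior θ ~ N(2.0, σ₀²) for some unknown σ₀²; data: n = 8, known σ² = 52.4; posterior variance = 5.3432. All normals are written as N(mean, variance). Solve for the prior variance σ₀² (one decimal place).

σ₀² = 29.0

For the Normal–Normal model with known σ², precisions add: τ_n = τ₀ + n/σ².
So 1/σ₀² = 1/5.3432 − 8/52.4 = 0.187154 − 0.152672 = 0.034482.
Hence σ₀² = 1/0.034482 ≈ 29.0.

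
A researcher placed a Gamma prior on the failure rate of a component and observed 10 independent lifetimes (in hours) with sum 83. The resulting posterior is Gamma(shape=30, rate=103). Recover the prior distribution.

Gamma(shape=20, rate=20)

Gamma–exponential conjugacy: posterior shape = α + n, posterior rate = β + Σtᵢ.
So α = 30 − 10 = 20 and β = 103 − 83 = 20.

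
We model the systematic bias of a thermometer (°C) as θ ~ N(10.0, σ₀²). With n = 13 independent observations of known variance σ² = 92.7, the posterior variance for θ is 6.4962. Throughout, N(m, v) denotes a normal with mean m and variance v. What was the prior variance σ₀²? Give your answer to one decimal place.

Posterior precision equals prior precision plus data precision: 1/σ_n² = 1/σ₀² + n/σ².
So 1/σ₀² = 1/6.4962 − 13/92.7 = 0.153936 − 0.140237 = 0.013699.
Hence σ₀² = 1/0.013699 ≈ 73.0.

σ₀² = 73.0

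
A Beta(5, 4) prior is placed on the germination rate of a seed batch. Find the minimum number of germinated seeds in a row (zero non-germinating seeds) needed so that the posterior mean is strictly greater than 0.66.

k = 3

After k germinated seeds and 0 non-germinating seeds the posterior is Beta(5+k, 4), with mean (5+k)/(5+4+k).
Set (5+k)/(9+k) > 0.66 and solve: k > (0.66·9 − 5)/(1 − 0.66) = 2.765.
The smallest integer exceeding 2.765 is 3, and checking k=3: (8)/(12) = 0.6667 > 0.66.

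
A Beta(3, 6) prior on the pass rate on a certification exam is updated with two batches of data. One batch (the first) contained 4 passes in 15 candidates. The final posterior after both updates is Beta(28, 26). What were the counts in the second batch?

21 passes and 9 failures

Because Beta–binomial updating is additive in the counts, the combined data contributed (α_post−α_prior, β_post−β_prior) successes and failures.
Total across both batches: 28−3=25 passes, 26−6=20 failures.
Subtract the first batch: 25−4=21 passes and 20−11=9 failures.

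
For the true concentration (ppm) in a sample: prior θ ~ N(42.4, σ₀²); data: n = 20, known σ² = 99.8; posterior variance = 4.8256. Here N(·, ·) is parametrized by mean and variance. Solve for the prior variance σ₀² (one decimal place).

σ₀² = 146.5

Posterior precision equals prior precision plus data precision: 1/σ_n² = 1/σ₀² + n/σ².
So 1/σ₀² = 1/4.8256 − 20/99.8 = 0.207228 − 0.200401 = 0.006827.
Hence σ₀² = 1/0.006827 ≈ 146.5.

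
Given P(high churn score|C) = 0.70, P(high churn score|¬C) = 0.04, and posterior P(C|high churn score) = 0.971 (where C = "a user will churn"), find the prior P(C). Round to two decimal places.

In odds form, posterior odds = prior odds × likelihood ratio, so prior odds = posterior odds ÷ LR.
Posterior odds = 0.971/(1−0.971) = 33.4828. LR = 0.70/0.04 = 17.5000.
Prior odds = 33.4828/17.5000 = 1.9133, so P(C) = 1.9133/(1+1.9133) ≈ 0.66.

P(C) = 0.66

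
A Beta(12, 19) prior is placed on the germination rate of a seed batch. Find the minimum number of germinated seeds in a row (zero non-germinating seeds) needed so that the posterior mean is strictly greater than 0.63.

After k germinated seeds and 0 non-germinating seeds the posterior is Beta(12+k, 19), with mean (12+k)/(12+19+k).
Set (12+k)/(31+k) > 0.63 and solve: k > (0.63·31 − 12)/(1 − 0.63) = 20.351.
The smallest integer exceeding 20.351 is 21, and checking k=21: (33)/(52) = 0.6346 > 0.63.

k = 21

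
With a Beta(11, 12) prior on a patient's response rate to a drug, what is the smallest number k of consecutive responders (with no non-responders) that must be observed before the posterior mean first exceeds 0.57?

After k responders and 0 non-responders the posterior is Beta(11+k, 12), with mean (11+k)/(11+12+k).
Set (11+k)/(23+k) > 0.57 and solve: k > (0.57·23 − 11)/(1 − 0.57) = 4.907.
The smallest integer exceeding 4.907 is 5, and checking k=5: (16)/(28) = 0.5714 > 0.57.

k = 5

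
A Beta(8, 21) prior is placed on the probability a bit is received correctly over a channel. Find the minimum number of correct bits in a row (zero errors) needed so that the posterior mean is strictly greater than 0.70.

After k correct bits and 0 errors the posterior is Beta(8+k, 21), with mean (8+k)/(8+21+k).
Set (8+k)/(29+k) > 0.70 and solve: k > (0.70·29 − 8)/(1 − 0.70) = 41.000.
The smallest integer exceeding 41.000 is 42, and checking k=42: (50)/(71) = 0.7042 > 0.70.

k = 42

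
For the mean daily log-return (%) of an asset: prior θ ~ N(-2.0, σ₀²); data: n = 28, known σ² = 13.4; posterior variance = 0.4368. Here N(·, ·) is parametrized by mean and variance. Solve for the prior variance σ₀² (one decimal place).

Posterior precision equals prior precision plus data precision: 1/σ_n² = 1/σ₀² + n/σ².
So 1/σ₀² = 1/0.4368 − 28/13.4 = 2.289377 − 2.089552 = 0.199825.
Hence σ₀² = 1/0.199825 ≈ 5.0.

σ₀² = 5.0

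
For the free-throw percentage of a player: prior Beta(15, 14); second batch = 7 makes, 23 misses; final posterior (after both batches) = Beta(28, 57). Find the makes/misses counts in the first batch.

6 makes and 20 misses

Sequential conjugate updates are equivalent to a single update on the pooled data, so total successes = posterior α − prior α and total failures = posterior β − prior β.
Total across both batches: 28−15=13 makes, 57−14=43 misses.
Subtract the second batch: 13−7=6 makes and 43−23=20 misses.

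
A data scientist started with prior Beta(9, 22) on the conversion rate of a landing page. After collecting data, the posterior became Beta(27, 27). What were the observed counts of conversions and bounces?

Under Beta–binomial conjugacy the posterior parameters are (α+s, β+f).
So s = 27 − 9 = 18 and f = 27 − 22 = 5.

18 conversions and 5 bounces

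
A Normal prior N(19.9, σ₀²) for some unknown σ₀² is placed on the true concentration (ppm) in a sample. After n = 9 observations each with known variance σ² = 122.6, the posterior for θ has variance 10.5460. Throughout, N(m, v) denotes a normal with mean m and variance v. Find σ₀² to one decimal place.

For the Normal–Normal model with known σ², precisions add: τ_n = τ₀ + n/σ².
So 1/σ₀² = 1/10.5460 − 9/122.6 = 0.094823 − 0.073409 = 0.021414.
Hence σ₀² = 1/0.021414 ≈ 46.7.

σ₀² = 46.7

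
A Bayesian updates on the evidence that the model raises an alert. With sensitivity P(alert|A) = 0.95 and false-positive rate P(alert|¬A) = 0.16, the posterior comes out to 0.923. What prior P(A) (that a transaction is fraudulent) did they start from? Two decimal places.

P(A) = 0.67

Bayes' rule in odds form gives O(A|E) = O(A)·[P(E|A)/P(E|¬A)], hence O(A) = O(A|E)/LR.
Posterior odds = 0.923/(1−0.923) = 11.9870. LR = 0.95/0.16 = 5.9375.
Prior odds = 11.9870/5.9375 = 2.0189, so P(A) = 2.0189/(1+2.0189) ≈ 0.67.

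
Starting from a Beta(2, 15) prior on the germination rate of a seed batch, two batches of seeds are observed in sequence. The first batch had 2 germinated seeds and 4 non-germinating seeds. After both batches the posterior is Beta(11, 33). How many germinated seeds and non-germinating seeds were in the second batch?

7 germinated seeds and 14 non-germinating seeds

Because Beta–binomial updating is additive in the counts, the combined data contributed (α_post−α_prior, β_post−β_prior) successes and failures.
Total across both batches: 11−2=9 germinated seeds, 33−15=18 non-germinating seeds.
Subtract the first batch: 9−2=7 germinated seeds and 18−4=14 non-germinating seeds.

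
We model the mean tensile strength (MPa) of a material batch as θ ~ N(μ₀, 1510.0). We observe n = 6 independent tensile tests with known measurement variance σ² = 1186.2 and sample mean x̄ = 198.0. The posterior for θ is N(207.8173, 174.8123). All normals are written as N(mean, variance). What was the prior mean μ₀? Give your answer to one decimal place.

The posterior mean is a precision-weighted average: μ_n = (τ₀μ₀ + τ_data·x̄)/(τ₀+τ_data), with τ₀=1/σ₀² and τ_data=n/σ².
Here τ₀ = 1/1510.0 = 0.000662 and τ_data = 6/1186.2 = 0.005058, so τ_n = 0.005720.
Rearranging for μ₀: μ₀ = (μ_n·τ_n − τ_data·x̄)/τ₀ = (207.8173·0.005720 − 0.005058·198.0) / 0.000662 = 0.187231/0.000662 ≈ 282.8.

μ₀ = 282.8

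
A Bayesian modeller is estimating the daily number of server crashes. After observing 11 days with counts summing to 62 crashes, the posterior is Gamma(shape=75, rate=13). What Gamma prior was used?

Gamma(shape=13, rate=2)

A Gamma(α, β) prior (rate parametrization) on a Poisson rate with n observations summing to S gives posterior Gamma(α+S, β+n).
So α = 75 − 62 = 13 and β = 13 − 11 = 2.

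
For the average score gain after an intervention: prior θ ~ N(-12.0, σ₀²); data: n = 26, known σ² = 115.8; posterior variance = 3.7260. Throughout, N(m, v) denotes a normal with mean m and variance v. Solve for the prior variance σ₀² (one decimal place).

σ₀² = 22.8

Posterior precision equals prior precision plus data precision: 1/σ_n² = 1/σ₀² + n/σ².
So 1/σ₀² = 1/3.7260 − 26/115.8 = 0.268384 − 0.224525 = 0.043859.
Hence σ₀² = 1/0.043859 ≈ 22.8.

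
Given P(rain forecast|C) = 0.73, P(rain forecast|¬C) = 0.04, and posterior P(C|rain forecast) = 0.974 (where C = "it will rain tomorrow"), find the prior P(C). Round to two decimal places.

P(C) = 0.67

In odds form, posterior odds = prior odds × likelihood ratio, so prior odds = posterior odds ÷ LR.
Posterior odds = 0.974/(1−0.974) = 37.4615. LR = 0.73/0.04 = 18.2500.
Prior odds = 37.4615/18.2500 = 2.0527, so P(C) = 2.0527/(1+2.0527) ≈ 0.67.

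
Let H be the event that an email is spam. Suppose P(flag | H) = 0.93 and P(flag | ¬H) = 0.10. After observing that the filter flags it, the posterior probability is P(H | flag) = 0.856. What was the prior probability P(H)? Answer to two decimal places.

P(H) = 0.39

Bayes' rule in odds form gives O(H|E) = O(H)·[P(E|H)/P(E|¬H)], hence O(H) = O(H|E)/LR.
Posterior odds = 0.856/(1−0.856) = 5.9444. LR = 0.93/0.10 = 9.3000.
Prior odds = 5.9444/9.3000 = 0.6392, so P(H) = 0.6392/(1+0.6392) ≈ 0.39.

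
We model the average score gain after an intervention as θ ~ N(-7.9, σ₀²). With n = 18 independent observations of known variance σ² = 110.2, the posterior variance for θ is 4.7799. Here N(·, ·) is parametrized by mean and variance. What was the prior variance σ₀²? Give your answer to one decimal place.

Posterior precision equals prior precision plus data precision: 1/σ_n² = 1/σ₀² + n/σ².
So 1/σ₀² = 1/4.7799 − 18/110.2 = 0.209209 − 0.163339 = 0.045870.
Hence σ₀² = 1/0.045870 ≈ 21.8.

σ₀² = 21.8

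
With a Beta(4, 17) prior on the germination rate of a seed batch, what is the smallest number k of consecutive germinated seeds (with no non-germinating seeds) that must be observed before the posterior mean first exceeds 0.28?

k = 3

After k germinated seeds and 0 non-germinating seeds the posterior is Beta(4+k, 17), with mean (4+k)/(4+17+k).
Set (4+k)/(21+k) > 0.28 and solve: k > (0.28·21 − 4)/(1 − 0.28) = 2.611.
The smallest integer exceeding 2.611 is 3.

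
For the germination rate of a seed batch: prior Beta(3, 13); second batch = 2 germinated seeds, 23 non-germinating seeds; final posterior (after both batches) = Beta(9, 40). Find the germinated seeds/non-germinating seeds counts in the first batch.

Because Beta–binomial updating is additive in the counts, the combined data contributed (α_post−α_prior, β_post−β_prior) successes and failures.
Total across both batches: 9−3=6 germinated seeds, 40−13=27 non-germinating seeds.
Subtract the second batch: 6−2=4 germinated seeds and 27−23=4 non-germinating seeds.

4 germinated seeds and 4 non-germinating seeds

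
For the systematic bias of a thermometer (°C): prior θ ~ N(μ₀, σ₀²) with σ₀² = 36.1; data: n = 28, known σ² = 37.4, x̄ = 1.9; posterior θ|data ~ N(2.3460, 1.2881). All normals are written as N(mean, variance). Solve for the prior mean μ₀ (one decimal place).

μ₀ = 14.4

With known observation variance, the Normal–Normal posterior has precision τ_n = τ₀ + n/σ² and mean μ_n = (τ₀μ₀ + (n/σ²)x̄)/τ_n.
Here τ₀ = 1/36.1 = 0.027701 and τ_data = 28/37.4 = 0.748663, so τ_n = 0.776364.
Rearranging for μ₀: μ₀ = (μ_n·τ_n − τ_data·x̄)/τ₀ = (2.3460·0.776364 − 0.748663·1.9) / 0.027701 = 0.398890/0.027701 ≈ 14.4.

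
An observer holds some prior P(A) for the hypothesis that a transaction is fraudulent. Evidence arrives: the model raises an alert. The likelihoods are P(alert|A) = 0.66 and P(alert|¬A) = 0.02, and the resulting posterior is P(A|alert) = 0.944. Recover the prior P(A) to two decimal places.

P(A) = 0.34

In odds form, posterior odds = prior odds × likelihood ratio, so prior odds = posterior odds ÷ LR.
Posterior odds = 0.944/(1−0.944) = 16.8571. LR = 0.66/0.02 = 33.0000.
Prior odds = 16.8571/33.0000 = 0.5108, so P(A) = 0.5108/(1+0.5108) ≈ 0.34.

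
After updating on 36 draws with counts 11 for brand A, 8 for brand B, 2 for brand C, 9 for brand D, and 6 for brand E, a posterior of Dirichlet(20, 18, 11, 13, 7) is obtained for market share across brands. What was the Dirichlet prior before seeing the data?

For a Dirichlet(α) prior with multinomial counts c, the posterior is Dirichlet(α + c) componentwise.
Subtract each count from the matching posterior parameter: 20−11=9, 18−8=10, 11−2=9, 13−9=4, 7−6=1.

Dirichlet(9, 10, 9, 4, 1)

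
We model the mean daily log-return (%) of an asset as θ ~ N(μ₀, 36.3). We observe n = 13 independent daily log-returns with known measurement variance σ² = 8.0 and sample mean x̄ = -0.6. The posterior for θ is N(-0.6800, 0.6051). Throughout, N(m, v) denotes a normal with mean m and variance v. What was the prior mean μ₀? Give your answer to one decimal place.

With known observation variance, the Normal–Normal posterior has precision τ_n = τ₀ + n/σ² and mean μ_n = (τ₀μ₀ + (n/σ²)x̄)/τ_n.
Here τ₀ = 1/36.3 = 0.027548 and τ_data = 13/8.0 = 1.625000, so τ_n = 1.652548.
Rearranging for μ₀: μ₀ = (μ_n·τ_n − τ_data·x̄)/τ₀ = (-0.6800·1.652548 − 1.625000·-0.6) / 0.027548 = -0.148733/0.027548 ≈ -5.4.

μ₀ = -5.4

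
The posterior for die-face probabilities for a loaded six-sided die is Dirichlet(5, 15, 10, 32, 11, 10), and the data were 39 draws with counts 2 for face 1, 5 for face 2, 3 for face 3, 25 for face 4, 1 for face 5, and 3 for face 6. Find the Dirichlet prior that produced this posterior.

Dirichlet(3, 10, 7, 7, 10, 7)

For a Dirichlet(α) prior with multinomial counts c, the posterior is Dirichlet(α + c) componentwise.
Subtract each count from the matching posterior parameter: 5−2=3, 15−5=10, 10−3=7, 32−25=7, 11−1=10, 10−3=7.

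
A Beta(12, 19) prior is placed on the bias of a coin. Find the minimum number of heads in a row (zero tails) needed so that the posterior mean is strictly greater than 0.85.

After k heads and 0 tails the posterior is Beta(12+k, 19), with mean (12+k)/(12+19+k).
Set (12+k)/(31+k) > 0.85 and solve: k > (0.85·31 − 12)/(1 − 0.85) = 95.667.
The smallest integer exceeding 95.667 is 96.

k = 96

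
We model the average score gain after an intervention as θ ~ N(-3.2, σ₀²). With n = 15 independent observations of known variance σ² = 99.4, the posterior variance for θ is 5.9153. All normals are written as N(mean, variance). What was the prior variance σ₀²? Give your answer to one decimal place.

For the Normal–Normal model with known σ², precisions add: τ_n = τ₀ + n/σ².
So 1/σ₀² = 1/5.9153 − 15/99.4 = 0.169053 − 0.150905 = 0.018148.
Hence σ₀² = 1/0.018148 ≈ 55.1.

σ₀² = 55.1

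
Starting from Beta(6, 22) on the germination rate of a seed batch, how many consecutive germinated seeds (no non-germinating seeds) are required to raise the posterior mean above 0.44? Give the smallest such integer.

After k germinated seeds and 0 non-germinating seeds the posterior is Beta(6+k, 22), with mean (6+k)/(6+22+k).
Set (6+k)/(28+k) > 0.44 and solve: k > (0.44·28 − 6)/(1 − 0.44) = 11.286.
The smallest integer exceeding 11.286 is 12.

k = 12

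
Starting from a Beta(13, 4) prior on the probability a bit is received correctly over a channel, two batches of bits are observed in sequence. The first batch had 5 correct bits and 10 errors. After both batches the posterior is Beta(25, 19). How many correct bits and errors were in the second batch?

Because Beta–binomial updating is additive in the counts, the combined data contributed (α_post−α_prior, β_post−β_prior) successes and failures.
Total across both batches: 25−13=12 correct bits, 19−4=15 errors.
Subtract the first batch: 12−5=7 correct bits and 15−10=5 errors.

7 correct bits and 5 errors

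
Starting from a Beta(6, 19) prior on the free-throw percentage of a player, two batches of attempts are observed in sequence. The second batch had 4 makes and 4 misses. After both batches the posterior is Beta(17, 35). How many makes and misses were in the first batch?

7 makes and 12 misses

Because Beta–binomial updating is additive in the counts, the combined data contributed (α_post−α_prior, β_post−β_prior) successes and failures.
Total across both batches: 17−6=11 makes, 35−19=16 misses.
Subtract the second batch: 11−4=7 makes and 16−4=12 misses.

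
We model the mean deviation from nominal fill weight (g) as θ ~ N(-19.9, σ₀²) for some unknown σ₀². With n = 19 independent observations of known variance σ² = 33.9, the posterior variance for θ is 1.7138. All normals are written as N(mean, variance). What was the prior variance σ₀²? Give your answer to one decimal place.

Posterior precision equals prior precision plus data precision: 1/σ_n² = 1/σ₀² + n/σ².
So 1/σ₀² = 1/1.7138 − 19/33.9 = 0.583499 − 0.560472 = 0.023027.
Hence σ₀² = 1/0.023027 ≈ 43.4.

σ₀² = 43.4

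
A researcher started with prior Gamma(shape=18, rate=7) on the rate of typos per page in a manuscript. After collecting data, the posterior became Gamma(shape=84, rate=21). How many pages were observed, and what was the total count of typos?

Gamma–Poisson conjugacy: posterior shape = α + Σxᵢ, posterior rate = β + n.
Matching: Σxᵢ = 84 − 18 = 66 and n = 21 − 7 = 14.

n = 14 pages with total 66 typos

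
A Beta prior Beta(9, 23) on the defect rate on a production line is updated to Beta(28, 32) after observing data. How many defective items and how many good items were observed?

19 defective items and 9 good items

Beta is conjugate to the binomial likelihood: posterior = Beta(α+s, β+f).
Match parameters: s=28−9=19, f=32−23=9.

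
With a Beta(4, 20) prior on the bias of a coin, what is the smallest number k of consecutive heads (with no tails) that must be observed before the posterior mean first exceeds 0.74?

After k heads and 0 tails the posterior is Beta(4+k, 20), with mean (4+k)/(4+20+k).
Set (4+k)/(24+k) > 0.74 and solve: k > (0.74·24 − 4)/(1 − 0.74) = 52.923.
The smallest integer exceeding 52.923 is 53.

k = 53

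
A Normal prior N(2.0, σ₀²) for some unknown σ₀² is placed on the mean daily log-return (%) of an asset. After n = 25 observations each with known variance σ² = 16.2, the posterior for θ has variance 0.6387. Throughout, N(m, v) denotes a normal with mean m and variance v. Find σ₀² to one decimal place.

For the Normal–Normal model with known σ², precisions add: τ_n = τ₀ + n/σ².
So 1/σ₀² = 1/0.6387 − 25/16.2 = 1.565680 − 1.543210 = 0.022470.
Hence σ₀² = 1/0.022470 ≈ 44.5.

σ₀² = 44.5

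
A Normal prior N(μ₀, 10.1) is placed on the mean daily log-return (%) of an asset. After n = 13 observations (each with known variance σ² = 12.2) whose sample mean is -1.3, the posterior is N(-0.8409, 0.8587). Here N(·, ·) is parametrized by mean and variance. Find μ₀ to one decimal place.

The posterior mean is a precision-weighted average: μ_n = (τ₀μ₀ + τ_data·x̄)/(τ₀+τ_data), with τ₀=1/σ₀² and τ_data=n/σ².
Here τ₀ = 1/10.1 = 0.099010 and τ_data = 13/12.2 = 1.065574, so τ_n = 1.164584.
Rearranging for μ₀: μ₀ = (μ_n·τ_n − τ_data·x̄)/τ₀ = (-0.8409·1.164584 − 1.065574·-1.3) / 0.099010 = 0.405948/0.099010 ≈ 4.1.

μ₀ = 4.1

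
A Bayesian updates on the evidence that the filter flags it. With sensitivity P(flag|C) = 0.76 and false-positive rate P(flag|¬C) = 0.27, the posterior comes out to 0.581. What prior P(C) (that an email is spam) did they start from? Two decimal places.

P(C) = 0.33

In odds form, posterior odds = prior odds × likelihood ratio, so prior odds = posterior odds ÷ LR.
Posterior odds = 0.581/(1−0.581) = 1.3866. LR = 0.76/0.27 = 2.8148.
Prior odds = 1.3866/2.8148 = 0.4926, so P(C) = 0.4926/(1+0.4926) ≈ 0.33.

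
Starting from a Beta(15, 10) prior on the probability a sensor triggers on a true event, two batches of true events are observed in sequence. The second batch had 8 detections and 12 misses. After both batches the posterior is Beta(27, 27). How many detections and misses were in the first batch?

Because Beta–binomial updating is additive in the counts, the combined data contributed (α_post−α_prior, β_post−β_prior) successes and failures.
Total across both batches: 27−15=12 detections, 27−10=17 misses.
Subtract the second batch: 12−8=4 detections and 17−12=5 misses.

4 detections and 5 misses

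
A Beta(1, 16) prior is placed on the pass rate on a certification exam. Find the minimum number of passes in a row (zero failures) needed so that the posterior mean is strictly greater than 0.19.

k = 3

After k passes and 0 failures the posterior is Beta(1+k, 16), with mean (1+k)/(1+16+k).
Set (1+k)/(17+k) > 0.19 and solve: k > (0.19·17 − 1)/(1 − 0.19) = 2.753.
The smallest integer exceeding 2.753 is 3.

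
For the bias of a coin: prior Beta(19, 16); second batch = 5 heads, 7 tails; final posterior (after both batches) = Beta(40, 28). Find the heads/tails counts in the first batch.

16 heads and 5 tails

Because Beta–binomial updating is additive in the counts, the combined data contributed (α_post−α_prior, β_post−β_prior) successes and failures.
Total across both batches: 40−19=21 heads, 28−16=12 tails.
Subtract the second batch: 21−5=16 heads and 12−7=5 tails.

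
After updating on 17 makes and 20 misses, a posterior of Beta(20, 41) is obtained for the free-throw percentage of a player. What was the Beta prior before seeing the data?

A Beta(a, b) prior with s successes and f failures in binomial data gives a Beta(a+s, b+f) posterior.
So a = 20 − 17 = 3 and b = 41 − 20 = 21.

Beta(3, 21)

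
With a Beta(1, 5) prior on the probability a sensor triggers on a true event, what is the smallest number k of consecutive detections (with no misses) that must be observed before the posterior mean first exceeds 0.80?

After k detections and 0 misses the posterior is Beta(1+k, 5), with mean (1+k)/(1+5+k).
Set (1+k)/(6+k) > 0.80 and solve: k > (0.80·6 − 1)/(1 − 0.80) = 19.000.
The smallest integer exceeding 19.000 is 20.

k = 20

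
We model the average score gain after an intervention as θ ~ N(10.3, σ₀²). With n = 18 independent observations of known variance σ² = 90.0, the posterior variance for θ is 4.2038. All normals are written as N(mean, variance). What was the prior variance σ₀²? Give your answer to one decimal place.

Posterior precision equals prior precision plus data precision: 1/σ_n² = 1/σ₀² + n/σ².
So 1/σ₀² = 1/4.2038 − 18/90.0 = 0.237880 − 0.200000 = 0.037880.
Hence σ₀² = 1/0.037880 ≈ 26.4.

σ₀² = 26.4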